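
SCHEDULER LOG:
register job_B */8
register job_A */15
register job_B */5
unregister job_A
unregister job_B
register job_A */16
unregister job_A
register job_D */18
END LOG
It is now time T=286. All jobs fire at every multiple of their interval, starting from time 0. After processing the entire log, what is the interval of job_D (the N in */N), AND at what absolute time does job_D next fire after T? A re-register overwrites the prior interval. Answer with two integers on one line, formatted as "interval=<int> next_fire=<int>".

Answer: interval=18 next_fire=288

Derivation:
Op 1: register job_B */8 -> active={job_B:*/8}
Op 2: register job_A */15 -> active={job_A:*/15, job_B:*/8}
Op 3: register job_B */5 -> active={job_A:*/15, job_B:*/5}
Op 4: unregister job_A -> active={job_B:*/5}
Op 5: unregister job_B -> active={}
Op 6: register job_A */16 -> active={job_A:*/16}
Op 7: unregister job_A -> active={}
Op 8: register job_D */18 -> active={job_D:*/18}
Final interval of job_D = 18
Next fire of job_D after T=286: (286//18+1)*18 = 288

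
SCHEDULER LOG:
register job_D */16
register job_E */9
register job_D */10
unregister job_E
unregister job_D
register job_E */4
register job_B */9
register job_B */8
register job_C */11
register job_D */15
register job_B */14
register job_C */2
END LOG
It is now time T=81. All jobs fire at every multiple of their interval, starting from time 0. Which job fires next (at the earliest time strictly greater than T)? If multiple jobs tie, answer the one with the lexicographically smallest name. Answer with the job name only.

Op 1: register job_D */16 -> active={job_D:*/16}
Op 2: register job_E */9 -> active={job_D:*/16, job_E:*/9}
Op 3: register job_D */10 -> active={job_D:*/10, job_E:*/9}
Op 4: unregister job_E -> active={job_D:*/10}
Op 5: unregister job_D -> active={}
Op 6: register job_E */4 -> active={job_E:*/4}
Op 7: register job_B */9 -> active={job_B:*/9, job_E:*/4}
Op 8: register job_B */8 -> active={job_B:*/8, job_E:*/4}
Op 9: register job_C */11 -> active={job_B:*/8, job_C:*/11, job_E:*/4}
Op 10: register job_D */15 -> active={job_B:*/8, job_C:*/11, job_D:*/15, job_E:*/4}
Op 11: register job_B */14 -> active={job_B:*/14, job_C:*/11, job_D:*/15, job_E:*/4}
Op 12: register job_C */2 -> active={job_B:*/14, job_C:*/2, job_D:*/15, job_E:*/4}
  job_B: interval 14, next fire after T=81 is 84
  job_C: interval 2, next fire after T=81 is 82
  job_D: interval 15, next fire after T=81 is 90
  job_E: interval 4, next fire after T=81 is 84
Earliest = 82, winner (lex tiebreak) = job_C

Answer: job_C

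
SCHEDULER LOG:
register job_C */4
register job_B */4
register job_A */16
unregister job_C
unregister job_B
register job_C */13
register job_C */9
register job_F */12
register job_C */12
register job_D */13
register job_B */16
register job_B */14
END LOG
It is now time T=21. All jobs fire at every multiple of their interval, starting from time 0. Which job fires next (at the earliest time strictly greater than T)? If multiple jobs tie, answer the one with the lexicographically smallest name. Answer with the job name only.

Answer: job_C

Derivation:
Op 1: register job_C */4 -> active={job_C:*/4}
Op 2: register job_B */4 -> active={job_B:*/4, job_C:*/4}
Op 3: register job_A */16 -> active={job_A:*/16, job_B:*/4, job_C:*/4}
Op 4: unregister job_C -> active={job_A:*/16, job_B:*/4}
Op 5: unregister job_B -> active={job_A:*/16}
Op 6: register job_C */13 -> active={job_A:*/16, job_C:*/13}
Op 7: register job_C */9 -> active={job_A:*/16, job_C:*/9}
Op 8: register job_F */12 -> active={job_A:*/16, job_C:*/9, job_F:*/12}
Op 9: register job_C */12 -> active={job_A:*/16, job_C:*/12, job_F:*/12}
Op 10: register job_D */13 -> active={job_A:*/16, job_C:*/12, job_D:*/13, job_F:*/12}
Op 11: register job_B */16 -> active={job_A:*/16, job_B:*/16, job_C:*/12, job_D:*/13, job_F:*/12}
Op 12: register job_B */14 -> active={job_A:*/16, job_B:*/14, job_C:*/12, job_D:*/13, job_F:*/12}
  job_A: interval 16, next fire after T=21 is 32
  job_B: interval 14, next fire after T=21 is 28
  job_C: interval 12, next fire after T=21 is 24
  job_D: interval 13, next fire after T=21 is 26
  job_F: interval 12, next fire after T=21 is 24
Earliest = 24, winner (lex tiebreak) = job_C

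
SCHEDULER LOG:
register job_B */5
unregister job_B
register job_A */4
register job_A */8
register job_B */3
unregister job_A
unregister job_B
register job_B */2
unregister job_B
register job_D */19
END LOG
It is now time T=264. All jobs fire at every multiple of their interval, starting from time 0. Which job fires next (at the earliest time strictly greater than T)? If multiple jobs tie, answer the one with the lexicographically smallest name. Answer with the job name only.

Op 1: register job_B */5 -> active={job_B:*/5}
Op 2: unregister job_B -> active={}
Op 3: register job_A */4 -> active={job_A:*/4}
Op 4: register job_A */8 -> active={job_A:*/8}
Op 5: register job_B */3 -> active={job_A:*/8, job_B:*/3}
Op 6: unregister job_A -> active={job_B:*/3}
Op 7: unregister job_B -> active={}
Op 8: register job_B */2 -> active={job_B:*/2}
Op 9: unregister job_B -> active={}
Op 10: register job_D */19 -> active={job_D:*/19}
  job_D: interval 19, next fire after T=264 is 266
Earliest = 266, winner (lex tiebreak) = job_D

Answer: job_D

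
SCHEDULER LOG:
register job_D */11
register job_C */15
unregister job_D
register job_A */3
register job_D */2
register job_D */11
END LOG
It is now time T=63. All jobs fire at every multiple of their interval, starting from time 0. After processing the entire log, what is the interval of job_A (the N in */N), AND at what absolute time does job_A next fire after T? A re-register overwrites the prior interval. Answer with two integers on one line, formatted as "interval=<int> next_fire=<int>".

Op 1: register job_D */11 -> active={job_D:*/11}
Op 2: register job_C */15 -> active={job_C:*/15, job_D:*/11}
Op 3: unregister job_D -> active={job_C:*/15}
Op 4: register job_A */3 -> active={job_A:*/3, job_C:*/15}
Op 5: register job_D */2 -> active={job_A:*/3, job_C:*/15, job_D:*/2}
Op 6: register job_D */11 -> active={job_A:*/3, job_C:*/15, job_D:*/11}
Final interval of job_A = 3
Next fire of job_A after T=63: (63//3+1)*3 = 66

Answer: interval=3 next_fire=66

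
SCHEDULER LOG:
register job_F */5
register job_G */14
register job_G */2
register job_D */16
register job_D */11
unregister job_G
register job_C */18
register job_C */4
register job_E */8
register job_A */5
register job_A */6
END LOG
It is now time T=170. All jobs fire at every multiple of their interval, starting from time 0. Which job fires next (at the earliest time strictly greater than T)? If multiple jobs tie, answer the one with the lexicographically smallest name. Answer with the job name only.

Op 1: register job_F */5 -> active={job_F:*/5}
Op 2: register job_G */14 -> active={job_F:*/5, job_G:*/14}
Op 3: register job_G */2 -> active={job_F:*/5, job_G:*/2}
Op 4: register job_D */16 -> active={job_D:*/16, job_F:*/5, job_G:*/2}
Op 5: register job_D */11 -> active={job_D:*/11, job_F:*/5, job_G:*/2}
Op 6: unregister job_G -> active={job_D:*/11, job_F:*/5}
Op 7: register job_C */18 -> active={job_C:*/18, job_D:*/11, job_F:*/5}
Op 8: register job_C */4 -> active={job_C:*/4, job_D:*/11, job_F:*/5}
Op 9: register job_E */8 -> active={job_C:*/4, job_D:*/11, job_E:*/8, job_F:*/5}
Op 10: register job_A */5 -> active={job_A:*/5, job_C:*/4, job_D:*/11, job_E:*/8, job_F:*/5}
Op 11: register job_A */6 -> active={job_A:*/6, job_C:*/4, job_D:*/11, job_E:*/8, job_F:*/5}
  job_A: interval 6, next fire after T=170 is 174
  job_C: interval 4, next fire after T=170 is 172
  job_D: interval 11, next fire after T=170 is 176
  job_E: interval 8, next fire after T=170 is 176
  job_F: interval 5, next fire after T=170 is 175
Earliest = 172, winner (lex tiebreak) = job_C

Answer: job_C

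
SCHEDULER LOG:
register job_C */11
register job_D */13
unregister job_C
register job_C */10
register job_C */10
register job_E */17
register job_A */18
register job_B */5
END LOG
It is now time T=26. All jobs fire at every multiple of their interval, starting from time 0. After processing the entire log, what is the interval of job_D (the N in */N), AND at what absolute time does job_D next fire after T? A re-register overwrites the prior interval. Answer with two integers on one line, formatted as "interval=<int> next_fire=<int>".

Answer: interval=13 next_fire=39

Derivation:
Op 1: register job_C */11 -> active={job_C:*/11}
Op 2: register job_D */13 -> active={job_C:*/11, job_D:*/13}
Op 3: unregister job_C -> active={job_D:*/13}
Op 4: register job_C */10 -> active={job_C:*/10, job_D:*/13}
Op 5: register job_C */10 -> active={job_C:*/10, job_D:*/13}
Op 6: register job_E */17 -> active={job_C:*/10, job_D:*/13, job_E:*/17}
Op 7: register job_A */18 -> active={job_A:*/18, job_C:*/10, job_D:*/13, job_E:*/17}
Op 8: register job_B */5 -> active={job_A:*/18, job_B:*/5, job_C:*/10, job_D:*/13, job_E:*/17}
Final interval of job_D = 13
Next fire of job_D after T=26: (26//13+1)*13 = 39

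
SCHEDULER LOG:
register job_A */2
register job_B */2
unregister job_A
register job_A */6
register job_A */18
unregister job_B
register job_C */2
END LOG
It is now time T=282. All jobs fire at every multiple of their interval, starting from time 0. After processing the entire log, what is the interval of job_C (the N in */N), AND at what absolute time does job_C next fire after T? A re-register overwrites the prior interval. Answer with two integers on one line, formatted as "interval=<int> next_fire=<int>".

Op 1: register job_A */2 -> active={job_A:*/2}
Op 2: register job_B */2 -> active={job_A:*/2, job_B:*/2}
Op 3: unregister job_A -> active={job_B:*/2}
Op 4: register job_A */6 -> active={job_A:*/6, job_B:*/2}
Op 5: register job_A */18 -> active={job_A:*/18, job_B:*/2}
Op 6: unregister job_B -> active={job_A:*/18}
Op 7: register job_C */2 -> active={job_A:*/18, job_C:*/2}
Final interval of job_C = 2
Next fire of job_C after T=282: (282//2+1)*2 = 284

Answer: interval=2 next_fire=284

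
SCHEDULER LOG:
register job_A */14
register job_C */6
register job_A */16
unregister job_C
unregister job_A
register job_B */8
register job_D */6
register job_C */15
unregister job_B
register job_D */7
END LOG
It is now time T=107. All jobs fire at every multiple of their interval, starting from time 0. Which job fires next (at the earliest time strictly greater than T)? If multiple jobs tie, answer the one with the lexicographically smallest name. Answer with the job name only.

Op 1: register job_A */14 -> active={job_A:*/14}
Op 2: register job_C */6 -> active={job_A:*/14, job_C:*/6}
Op 3: register job_A */16 -> active={job_A:*/16, job_C:*/6}
Op 4: unregister job_C -> active={job_A:*/16}
Op 5: unregister job_A -> active={}
Op 6: register job_B */8 -> active={job_B:*/8}
Op 7: register job_D */6 -> active={job_B:*/8, job_D:*/6}
Op 8: register job_C */15 -> active={job_B:*/8, job_C:*/15, job_D:*/6}
Op 9: unregister job_B -> active={job_C:*/15, job_D:*/6}
Op 10: register job_D */7 -> active={job_C:*/15, job_D:*/7}
  job_C: interval 15, next fire after T=107 is 120
  job_D: interval 7, next fire after T=107 is 112
Earliest = 112, winner (lex tiebreak) = job_D

Answer: job_D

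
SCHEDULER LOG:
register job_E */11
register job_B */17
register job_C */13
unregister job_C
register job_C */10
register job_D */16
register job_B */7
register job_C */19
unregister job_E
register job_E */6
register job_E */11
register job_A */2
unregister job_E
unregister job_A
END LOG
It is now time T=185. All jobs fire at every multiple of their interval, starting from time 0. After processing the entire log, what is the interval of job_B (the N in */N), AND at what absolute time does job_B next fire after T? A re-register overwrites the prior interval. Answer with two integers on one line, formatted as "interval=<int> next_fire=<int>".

Op 1: register job_E */11 -> active={job_E:*/11}
Op 2: register job_B */17 -> active={job_B:*/17, job_E:*/11}
Op 3: register job_C */13 -> active={job_B:*/17, job_C:*/13, job_E:*/11}
Op 4: unregister job_C -> active={job_B:*/17, job_E:*/11}
Op 5: register job_C */10 -> active={job_B:*/17, job_C:*/10, job_E:*/11}
Op 6: register job_D */16 -> active={job_B:*/17, job_C:*/10, job_D:*/16, job_E:*/11}
Op 7: register job_B */7 -> active={job_B:*/7, job_C:*/10, job_D:*/16, job_E:*/11}
Op 8: register job_C */19 -> active={job_B:*/7, job_C:*/19, job_D:*/16, job_E:*/11}
Op 9: unregister job_E -> active={job_B:*/7, job_C:*/19, job_D:*/16}
Op 10: register job_E */6 -> active={job_B:*/7, job_C:*/19, job_D:*/16, job_E:*/6}
Op 11: register job_E */11 -> active={job_B:*/7, job_C:*/19, job_D:*/16, job_E:*/11}
Op 12: register job_A */2 -> active={job_A:*/2, job_B:*/7, job_C:*/19, job_D:*/16, job_E:*/11}
Op 13: unregister job_E -> active={job_A:*/2, job_B:*/7, job_C:*/19, job_D:*/16}
Op 14: unregister job_A -> active={job_B:*/7, job_C:*/19, job_D:*/16}
Final interval of job_B = 7
Next fire of job_B after T=185: (185//7+1)*7 = 189

Answer: interval=7 next_fire=189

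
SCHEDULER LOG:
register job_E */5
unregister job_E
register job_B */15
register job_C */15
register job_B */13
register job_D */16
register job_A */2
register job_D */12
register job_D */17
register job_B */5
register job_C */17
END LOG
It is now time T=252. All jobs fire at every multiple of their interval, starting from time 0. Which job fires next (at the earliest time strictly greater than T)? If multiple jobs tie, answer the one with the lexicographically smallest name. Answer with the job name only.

Op 1: register job_E */5 -> active={job_E:*/5}
Op 2: unregister job_E -> active={}
Op 3: register job_B */15 -> active={job_B:*/15}
Op 4: register job_C */15 -> active={job_B:*/15, job_C:*/15}
Op 5: register job_B */13 -> active={job_B:*/13, job_C:*/15}
Op 6: register job_D */16 -> active={job_B:*/13, job_C:*/15, job_D:*/16}
Op 7: register job_A */2 -> active={job_A:*/2, job_B:*/13, job_C:*/15, job_D:*/16}
Op 8: register job_D */12 -> active={job_A:*/2, job_B:*/13, job_C:*/15, job_D:*/12}
Op 9: register job_D */17 -> active={job_A:*/2, job_B:*/13, job_C:*/15, job_D:*/17}
Op 10: register job_B */5 -> active={job_A:*/2, job_B:*/5, job_C:*/15, job_D:*/17}
Op 11: register job_C */17 -> active={job_A:*/2, job_B:*/5, job_C:*/17, job_D:*/17}
  job_A: interval 2, next fire after T=252 is 254
  job_B: interval 5, next fire after T=252 is 255
  job_C: interval 17, next fire after T=252 is 255
  job_D: interval 17, next fire after T=252 is 255
Earliest = 254, winner (lex tiebreak) = job_A

Answer: job_A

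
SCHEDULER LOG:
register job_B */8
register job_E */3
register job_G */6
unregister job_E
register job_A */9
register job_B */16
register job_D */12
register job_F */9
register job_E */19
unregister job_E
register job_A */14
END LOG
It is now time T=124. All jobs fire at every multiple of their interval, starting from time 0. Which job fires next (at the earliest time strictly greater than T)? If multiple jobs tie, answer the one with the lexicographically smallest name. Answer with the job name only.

Answer: job_A

Derivation:
Op 1: register job_B */8 -> active={job_B:*/8}
Op 2: register job_E */3 -> active={job_B:*/8, job_E:*/3}
Op 3: register job_G */6 -> active={job_B:*/8, job_E:*/3, job_G:*/6}
Op 4: unregister job_E -> active={job_B:*/8, job_G:*/6}
Op 5: register job_A */9 -> active={job_A:*/9, job_B:*/8, job_G:*/6}
Op 6: register job_B */16 -> active={job_A:*/9, job_B:*/16, job_G:*/6}
Op 7: register job_D */12 -> active={job_A:*/9, job_B:*/16, job_D:*/12, job_G:*/6}
Op 8: register job_F */9 -> active={job_A:*/9, job_B:*/16, job_D:*/12, job_F:*/9, job_G:*/6}
Op 9: register job_E */19 -> active={job_A:*/9, job_B:*/16, job_D:*/12, job_E:*/19, job_F:*/9, job_G:*/6}
Op 10: unregister job_E -> active={job_A:*/9, job_B:*/16, job_D:*/12, job_F:*/9, job_G:*/6}
Op 11: register job_A */14 -> active={job_A:*/14, job_B:*/16, job_D:*/12, job_F:*/9, job_G:*/6}
  job_A: interval 14, next fire after T=124 is 126
  job_B: interval 16, next fire after T=124 is 128
  job_D: interval 12, next fire after T=124 is 132
  job_F: interval 9, next fire after T=124 is 126
  job_G: interval 6, next fire after T=124 is 126
Earliest = 126, winner (lex tiebreak) = job_A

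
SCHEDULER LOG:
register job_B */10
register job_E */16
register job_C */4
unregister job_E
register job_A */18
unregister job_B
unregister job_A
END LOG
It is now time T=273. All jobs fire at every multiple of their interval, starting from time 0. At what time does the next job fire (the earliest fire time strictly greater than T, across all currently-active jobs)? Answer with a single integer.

Op 1: register job_B */10 -> active={job_B:*/10}
Op 2: register job_E */16 -> active={job_B:*/10, job_E:*/16}
Op 3: register job_C */4 -> active={job_B:*/10, job_C:*/4, job_E:*/16}
Op 4: unregister job_E -> active={job_B:*/10, job_C:*/4}
Op 5: register job_A */18 -> active={job_A:*/18, job_B:*/10, job_C:*/4}
Op 6: unregister job_B -> active={job_A:*/18, job_C:*/4}
Op 7: unregister job_A -> active={job_C:*/4}
  job_C: interval 4, next fire after T=273 is 276
Earliest fire time = 276 (job job_C)

Answer: 276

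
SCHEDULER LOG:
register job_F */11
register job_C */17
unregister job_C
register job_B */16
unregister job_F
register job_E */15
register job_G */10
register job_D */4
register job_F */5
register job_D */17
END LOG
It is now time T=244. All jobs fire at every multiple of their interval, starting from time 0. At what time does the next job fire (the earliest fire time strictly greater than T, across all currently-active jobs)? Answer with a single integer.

Op 1: register job_F */11 -> active={job_F:*/11}
Op 2: register job_C */17 -> active={job_C:*/17, job_F:*/11}
Op 3: unregister job_C -> active={job_F:*/11}
Op 4: register job_B */16 -> active={job_B:*/16, job_F:*/11}
Op 5: unregister job_F -> active={job_B:*/16}
Op 6: register job_E */15 -> active={job_B:*/16, job_E:*/15}
Op 7: register job_G */10 -> active={job_B:*/16, job_E:*/15, job_G:*/10}
Op 8: register job_D */4 -> active={job_B:*/16, job_D:*/4, job_E:*/15, job_G:*/10}
Op 9: register job_F */5 -> active={job_B:*/16, job_D:*/4, job_E:*/15, job_F:*/5, job_G:*/10}
Op 10: register job_D */17 -> active={job_B:*/16, job_D:*/17, job_E:*/15, job_F:*/5, job_G:*/10}
  job_B: interval 16, next fire after T=244 is 256
  job_D: interval 17, next fire after T=244 is 255
  job_E: interval 15, next fire after T=244 is 255
  job_F: interval 5, next fire after T=244 is 245
  job_G: interval 10, next fire after T=244 is 250
Earliest fire time = 245 (job job_F)

Answer: 245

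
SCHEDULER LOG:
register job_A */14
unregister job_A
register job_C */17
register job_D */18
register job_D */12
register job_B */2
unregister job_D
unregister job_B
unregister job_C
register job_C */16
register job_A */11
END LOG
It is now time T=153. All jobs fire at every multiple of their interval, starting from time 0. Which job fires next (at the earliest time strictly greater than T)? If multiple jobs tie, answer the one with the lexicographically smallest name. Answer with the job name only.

Answer: job_A

Derivation:
Op 1: register job_A */14 -> active={job_A:*/14}
Op 2: unregister job_A -> active={}
Op 3: register job_C */17 -> active={job_C:*/17}
Op 4: register job_D */18 -> active={job_C:*/17, job_D:*/18}
Op 5: register job_D */12 -> active={job_C:*/17, job_D:*/12}
Op 6: register job_B */2 -> active={job_B:*/2, job_C:*/17, job_D:*/12}
Op 7: unregister job_D -> active={job_B:*/2, job_C:*/17}
Op 8: unregister job_B -> active={job_C:*/17}
Op 9: unregister job_C -> active={}
Op 10: register job_C */16 -> active={job_C:*/16}
Op 11: register job_A */11 -> active={job_A:*/11, job_C:*/16}
  job_A: interval 11, next fire after T=153 is 154
  job_C: interval 16, next fire after T=153 is 160
Earliest = 154, winner (lex tiebreak) = job_A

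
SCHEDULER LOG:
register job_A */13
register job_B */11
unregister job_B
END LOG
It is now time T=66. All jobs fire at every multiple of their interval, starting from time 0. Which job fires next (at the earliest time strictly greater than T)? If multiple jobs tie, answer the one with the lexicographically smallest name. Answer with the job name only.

Answer: job_A

Derivation:
Op 1: register job_A */13 -> active={job_A:*/13}
Op 2: register job_B */11 -> active={job_A:*/13, job_B:*/11}
Op 3: unregister job_B -> active={job_A:*/13}
  job_A: interval 13, next fire after T=66 is 78
Earliest = 78, winner (lex tiebreak) = job_A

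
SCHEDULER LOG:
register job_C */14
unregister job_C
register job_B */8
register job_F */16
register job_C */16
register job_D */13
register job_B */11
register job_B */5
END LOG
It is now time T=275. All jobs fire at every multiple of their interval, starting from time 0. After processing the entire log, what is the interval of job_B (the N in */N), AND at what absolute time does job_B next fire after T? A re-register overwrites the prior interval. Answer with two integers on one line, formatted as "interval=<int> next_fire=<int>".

Answer: interval=5 next_fire=280

Derivation:
Op 1: register job_C */14 -> active={job_C:*/14}
Op 2: unregister job_C -> active={}
Op 3: register job_B */8 -> active={job_B:*/8}
Op 4: register job_F */16 -> active={job_B:*/8, job_F:*/16}
Op 5: register job_C */16 -> active={job_B:*/8, job_C:*/16, job_F:*/16}
Op 6: register job_D */13 -> active={job_B:*/8, job_C:*/16, job_D:*/13, job_F:*/16}
Op 7: register job_B */11 -> active={job_B:*/11, job_C:*/16, job_D:*/13, job_F:*/16}
Op 8: register job_B */5 -> active={job_B:*/5, job_C:*/16, job_D:*/13, job_F:*/16}
Final interval of job_B = 5
Next fire of job_B after T=275: (275//5+1)*5 = 280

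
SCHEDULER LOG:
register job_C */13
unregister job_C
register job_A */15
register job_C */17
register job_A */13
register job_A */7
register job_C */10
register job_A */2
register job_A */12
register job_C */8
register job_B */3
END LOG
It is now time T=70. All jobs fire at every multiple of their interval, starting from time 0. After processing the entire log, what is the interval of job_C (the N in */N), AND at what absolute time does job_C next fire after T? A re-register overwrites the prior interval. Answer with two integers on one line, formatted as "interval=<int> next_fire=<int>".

Op 1: register job_C */13 -> active={job_C:*/13}
Op 2: unregister job_C -> active={}
Op 3: register job_A */15 -> active={job_A:*/15}
Op 4: register job_C */17 -> active={job_A:*/15, job_C:*/17}
Op 5: register job_A */13 -> active={job_A:*/13, job_C:*/17}
Op 6: register job_A */7 -> active={job_A:*/7, job_C:*/17}
Op 7: register job_C */10 -> active={job_A:*/7, job_C:*/10}
Op 8: register job_A */2 -> active={job_A:*/2, job_C:*/10}
Op 9: register job_A */12 -> active={job_A:*/12, job_C:*/10}
Op 10: register job_C */8 -> active={job_A:*/12, job_C:*/8}
Op 11: register job_B */3 -> active={job_A:*/12, job_B:*/3, job_C:*/8}
Final interval of job_C = 8
Next fire of job_C after T=70: (70//8+1)*8 = 72

Answer: interval=8 next_fire=72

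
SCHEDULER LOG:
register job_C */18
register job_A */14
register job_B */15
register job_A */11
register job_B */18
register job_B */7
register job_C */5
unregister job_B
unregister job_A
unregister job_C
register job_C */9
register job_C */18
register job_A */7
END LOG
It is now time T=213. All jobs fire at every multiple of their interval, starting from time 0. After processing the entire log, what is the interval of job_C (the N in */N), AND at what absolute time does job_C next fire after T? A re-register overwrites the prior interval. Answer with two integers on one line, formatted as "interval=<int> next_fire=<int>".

Answer: interval=18 next_fire=216

Derivation:
Op 1: register job_C */18 -> active={job_C:*/18}
Op 2: register job_A */14 -> active={job_A:*/14, job_C:*/18}
Op 3: register job_B */15 -> active={job_A:*/14, job_B:*/15, job_C:*/18}
Op 4: register job_A */11 -> active={job_A:*/11, job_B:*/15, job_C:*/18}
Op 5: register job_B */18 -> active={job_A:*/11, job_B:*/18, job_C:*/18}
Op 6: register job_B */7 -> active={job_A:*/11, job_B:*/7, job_C:*/18}
Op 7: register job_C */5 -> active={job_A:*/11, job_B:*/7, job_C:*/5}
Op 8: unregister job_B -> active={job_A:*/11, job_C:*/5}
Op 9: unregister job_A -> active={job_C:*/5}
Op 10: unregister job_C -> active={}
Op 11: register job_C */9 -> active={job_C:*/9}
Op 12: register job_C */18 -> active={job_C:*/18}
Op 13: register job_A */7 -> active={job_A:*/7, job_C:*/18}
Final interval of job_C = 18
Next fire of job_C after T=213: (213//18+1)*18 = 216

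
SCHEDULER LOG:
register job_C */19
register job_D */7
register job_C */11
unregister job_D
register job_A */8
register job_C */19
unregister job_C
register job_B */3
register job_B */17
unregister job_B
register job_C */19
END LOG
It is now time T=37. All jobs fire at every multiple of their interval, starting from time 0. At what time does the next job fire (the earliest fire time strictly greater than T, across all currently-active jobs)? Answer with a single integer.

Answer: 38

Derivation:
Op 1: register job_C */19 -> active={job_C:*/19}
Op 2: register job_D */7 -> active={job_C:*/19, job_D:*/7}
Op 3: register job_C */11 -> active={job_C:*/11, job_D:*/7}
Op 4: unregister job_D -> active={job_C:*/11}
Op 5: register job_A */8 -> active={job_A:*/8, job_C:*/11}
Op 6: register job_C */19 -> active={job_A:*/8, job_C:*/19}
Op 7: unregister job_C -> active={job_A:*/8}
Op 8: register job_B */3 -> active={job_A:*/8, job_B:*/3}
Op 9: register job_B */17 -> active={job_A:*/8, job_B:*/17}
Op 10: unregister job_B -> active={job_A:*/8}
Op 11: register job_C */19 -> active={job_A:*/8, job_C:*/19}
  job_A: interval 8, next fire after T=37 is 40
  job_C: interval 19, next fire after T=37 is 38
Earliest fire time = 38 (job job_C)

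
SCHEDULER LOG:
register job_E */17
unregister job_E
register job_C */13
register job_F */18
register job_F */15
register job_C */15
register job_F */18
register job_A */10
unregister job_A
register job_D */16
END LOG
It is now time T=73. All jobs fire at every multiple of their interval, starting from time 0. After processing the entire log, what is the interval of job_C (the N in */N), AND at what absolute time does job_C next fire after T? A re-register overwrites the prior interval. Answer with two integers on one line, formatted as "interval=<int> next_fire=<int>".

Op 1: register job_E */17 -> active={job_E:*/17}
Op 2: unregister job_E -> active={}
Op 3: register job_C */13 -> active={job_C:*/13}
Op 4: register job_F */18 -> active={job_C:*/13, job_F:*/18}
Op 5: register job_F */15 -> active={job_C:*/13, job_F:*/15}
Op 6: register job_C */15 -> active={job_C:*/15, job_F:*/15}
Op 7: register job_F */18 -> active={job_C:*/15, job_F:*/18}
Op 8: register job_A */10 -> active={job_A:*/10, job_C:*/15, job_F:*/18}
Op 9: unregister job_A -> active={job_C:*/15, job_F:*/18}
Op 10: register job_D */16 -> active={job_C:*/15, job_D:*/16, job_F:*/18}
Final interval of job_C = 15
Next fire of job_C after T=73: (73//15+1)*15 = 75

Answer: interval=15 next_fire=75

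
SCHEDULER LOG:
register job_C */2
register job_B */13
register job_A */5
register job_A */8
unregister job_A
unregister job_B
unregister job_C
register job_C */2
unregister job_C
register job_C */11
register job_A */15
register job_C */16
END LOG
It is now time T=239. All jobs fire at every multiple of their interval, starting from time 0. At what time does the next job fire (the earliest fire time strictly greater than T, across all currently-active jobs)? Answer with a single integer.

Op 1: register job_C */2 -> active={job_C:*/2}
Op 2: register job_B */13 -> active={job_B:*/13, job_C:*/2}
Op 3: register job_A */5 -> active={job_A:*/5, job_B:*/13, job_C:*/2}
Op 4: register job_A */8 -> active={job_A:*/8, job_B:*/13, job_C:*/2}
Op 5: unregister job_A -> active={job_B:*/13, job_C:*/2}
Op 6: unregister job_B -> active={job_C:*/2}
Op 7: unregister job_C -> active={}
Op 8: register job_C */2 -> active={job_C:*/2}
Op 9: unregister job_C -> active={}
Op 10: register job_C */11 -> active={job_C:*/11}
Op 11: register job_A */15 -> active={job_A:*/15, job_C:*/11}
Op 12: register job_C */16 -> active={job_A:*/15, job_C:*/16}
  job_A: interval 15, next fire after T=239 is 240
  job_C: interval 16, next fire after T=239 is 240
Earliest fire time = 240 (job job_A)

Answer: 240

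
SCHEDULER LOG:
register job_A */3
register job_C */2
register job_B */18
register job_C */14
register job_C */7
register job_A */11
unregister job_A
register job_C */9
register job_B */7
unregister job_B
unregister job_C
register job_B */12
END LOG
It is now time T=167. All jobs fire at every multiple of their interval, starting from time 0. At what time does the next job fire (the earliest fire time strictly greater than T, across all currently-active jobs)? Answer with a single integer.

Answer: 168

Derivation:
Op 1: register job_A */3 -> active={job_A:*/3}
Op 2: register job_C */2 -> active={job_A:*/3, job_C:*/2}
Op 3: register job_B */18 -> active={job_A:*/3, job_B:*/18, job_C:*/2}
Op 4: register job_C */14 -> active={job_A:*/3, job_B:*/18, job_C:*/14}
Op 5: register job_C */7 -> active={job_A:*/3, job_B:*/18, job_C:*/7}
Op 6: register job_A */11 -> active={job_A:*/11, job_B:*/18, job_C:*/7}
Op 7: unregister job_A -> active={job_B:*/18, job_C:*/7}
Op 8: register job_C */9 -> active={job_B:*/18, job_C:*/9}
Op 9: register job_B */7 -> active={job_B:*/7, job_C:*/9}
Op 10: unregister job_B -> active={job_C:*/9}
Op 11: unregister job_C -> active={}
Op 12: register job_B */12 -> active={job_B:*/12}
  job_B: interval 12, next fire after T=167 is 168
Earliest fire time = 168 (job job_B)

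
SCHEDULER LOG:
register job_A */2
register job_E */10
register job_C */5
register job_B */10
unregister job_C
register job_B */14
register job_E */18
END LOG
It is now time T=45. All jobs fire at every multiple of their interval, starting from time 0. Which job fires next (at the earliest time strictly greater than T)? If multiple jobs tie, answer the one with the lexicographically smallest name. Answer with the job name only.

Op 1: register job_A */2 -> active={job_A:*/2}
Op 2: register job_E */10 -> active={job_A:*/2, job_E:*/10}
Op 3: register job_C */5 -> active={job_A:*/2, job_C:*/5, job_E:*/10}
Op 4: register job_B */10 -> active={job_A:*/2, job_B:*/10, job_C:*/5, job_E:*/10}
Op 5: unregister job_C -> active={job_A:*/2, job_B:*/10, job_E:*/10}
Op 6: register job_B */14 -> active={job_A:*/2, job_B:*/14, job_E:*/10}
Op 7: register job_E */18 -> active={job_A:*/2, job_B:*/14, job_E:*/18}
  job_A: interval 2, next fire after T=45 is 46
  job_B: interval 14, next fire after T=45 is 56
  job_E: interval 18, next fire after T=45 is 54
Earliest = 46, winner (lex tiebreak) = job_A

Answer: job_A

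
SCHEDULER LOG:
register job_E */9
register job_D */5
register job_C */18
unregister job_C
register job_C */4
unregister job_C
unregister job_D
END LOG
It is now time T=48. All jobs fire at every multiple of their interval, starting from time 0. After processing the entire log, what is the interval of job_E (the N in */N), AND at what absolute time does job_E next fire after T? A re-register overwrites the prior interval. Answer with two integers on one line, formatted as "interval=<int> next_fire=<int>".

Answer: interval=9 next_fire=54

Derivation:
Op 1: register job_E */9 -> active={job_E:*/9}
Op 2: register job_D */5 -> active={job_D:*/5, job_E:*/9}
Op 3: register job_C */18 -> active={job_C:*/18, job_D:*/5, job_E:*/9}
Op 4: unregister job_C -> active={job_D:*/5, job_E:*/9}
Op 5: register job_C */4 -> active={job_C:*/4, job_D:*/5, job_E:*/9}
Op 6: unregister job_C -> active={job_D:*/5, job_E:*/9}
Op 7: unregister job_D -> active={job_E:*/9}
Final interval of job_E = 9
Next fire of job_E after T=48: (48//9+1)*9 = 54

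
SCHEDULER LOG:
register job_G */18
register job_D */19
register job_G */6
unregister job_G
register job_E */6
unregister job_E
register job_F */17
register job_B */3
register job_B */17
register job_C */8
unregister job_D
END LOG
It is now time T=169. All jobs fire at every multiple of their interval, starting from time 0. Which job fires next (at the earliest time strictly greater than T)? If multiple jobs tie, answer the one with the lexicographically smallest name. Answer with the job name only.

Op 1: register job_G */18 -> active={job_G:*/18}
Op 2: register job_D */19 -> active={job_D:*/19, job_G:*/18}
Op 3: register job_G */6 -> active={job_D:*/19, job_G:*/6}
Op 4: unregister job_G -> active={job_D:*/19}
Op 5: register job_E */6 -> active={job_D:*/19, job_E:*/6}
Op 6: unregister job_E -> active={job_D:*/19}
Op 7: register job_F */17 -> active={job_D:*/19, job_F:*/17}
Op 8: register job_B */3 -> active={job_B:*/3, job_D:*/19, job_F:*/17}
Op 9: register job_B */17 -> active={job_B:*/17, job_D:*/19, job_F:*/17}
Op 10: register job_C */8 -> active={job_B:*/17, job_C:*/8, job_D:*/19, job_F:*/17}
Op 11: unregister job_D -> active={job_B:*/17, job_C:*/8, job_F:*/17}
  job_B: interval 17, next fire after T=169 is 170
  job_C: interval 8, next fire after T=169 is 176
  job_F: interval 17, next fire after T=169 is 170
Earliest = 170, winner (lex tiebreak) = job_B

Answer: job_B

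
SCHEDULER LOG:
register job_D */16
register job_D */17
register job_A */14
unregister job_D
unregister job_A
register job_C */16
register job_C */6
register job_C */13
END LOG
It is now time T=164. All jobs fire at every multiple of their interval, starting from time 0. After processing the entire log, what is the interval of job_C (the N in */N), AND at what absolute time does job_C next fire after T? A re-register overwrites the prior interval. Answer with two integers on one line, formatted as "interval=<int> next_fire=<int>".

Answer: interval=13 next_fire=169

Derivation:
Op 1: register job_D */16 -> active={job_D:*/16}
Op 2: register job_D */17 -> active={job_D:*/17}
Op 3: register job_A */14 -> active={job_A:*/14, job_D:*/17}
Op 4: unregister job_D -> active={job_A:*/14}
Op 5: unregister job_A -> active={}
Op 6: register job_C */16 -> active={job_C:*/16}
Op 7: register job_C */6 -> active={job_C:*/6}
Op 8: register job_C */13 -> active={job_C:*/13}
Final interval of job_C = 13
Next fire of job_C after T=164: (164//13+1)*13 = 169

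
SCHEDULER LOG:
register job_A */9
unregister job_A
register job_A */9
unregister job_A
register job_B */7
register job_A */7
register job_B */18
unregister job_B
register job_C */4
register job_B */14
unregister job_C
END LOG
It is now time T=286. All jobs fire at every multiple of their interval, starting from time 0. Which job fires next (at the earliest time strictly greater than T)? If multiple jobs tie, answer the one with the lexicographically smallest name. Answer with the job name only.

Op 1: register job_A */9 -> active={job_A:*/9}
Op 2: unregister job_A -> active={}
Op 3: register job_A */9 -> active={job_A:*/9}
Op 4: unregister job_A -> active={}
Op 5: register job_B */7 -> active={job_B:*/7}
Op 6: register job_A */7 -> active={job_A:*/7, job_B:*/7}
Op 7: register job_B */18 -> active={job_A:*/7, job_B:*/18}
Op 8: unregister job_B -> active={job_A:*/7}
Op 9: register job_C */4 -> active={job_A:*/7, job_C:*/4}
Op 10: register job_B */14 -> active={job_A:*/7, job_B:*/14, job_C:*/4}
Op 11: unregister job_C -> active={job_A:*/7, job_B:*/14}
  job_A: interval 7, next fire after T=286 is 287
  job_B: interval 14, next fire after T=286 is 294
Earliest = 287, winner (lex tiebreak) = job_A

Answer: job_A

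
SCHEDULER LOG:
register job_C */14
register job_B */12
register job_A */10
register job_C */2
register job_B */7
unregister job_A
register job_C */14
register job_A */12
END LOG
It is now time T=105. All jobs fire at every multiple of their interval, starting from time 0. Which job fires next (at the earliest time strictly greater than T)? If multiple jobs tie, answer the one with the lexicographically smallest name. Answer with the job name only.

Answer: job_A

Derivation:
Op 1: register job_C */14 -> active={job_C:*/14}
Op 2: register job_B */12 -> active={job_B:*/12, job_C:*/14}
Op 3: register job_A */10 -> active={job_A:*/10, job_B:*/12, job_C:*/14}
Op 4: register job_C */2 -> active={job_A:*/10, job_B:*/12, job_C:*/2}
Op 5: register job_B */7 -> active={job_A:*/10, job_B:*/7, job_C:*/2}
Op 6: unregister job_A -> active={job_B:*/7, job_C:*/2}
Op 7: register job_C */14 -> active={job_B:*/7, job_C:*/14}
Op 8: register job_A */12 -> active={job_A:*/12, job_B:*/7, job_C:*/14}
  job_A: interval 12, next fire after T=105 is 108
  job_B: interval 7, next fire after T=105 is 112
  job_C: interval 14, next fire after T=105 is 112
Earliest = 108, winner (lex tiebreak) = job_A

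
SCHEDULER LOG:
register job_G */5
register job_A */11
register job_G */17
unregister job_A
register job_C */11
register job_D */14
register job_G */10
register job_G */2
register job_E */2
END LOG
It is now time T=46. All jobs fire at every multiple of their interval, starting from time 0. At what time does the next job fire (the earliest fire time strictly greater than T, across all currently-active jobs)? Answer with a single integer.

Op 1: register job_G */5 -> active={job_G:*/5}
Op 2: register job_A */11 -> active={job_A:*/11, job_G:*/5}
Op 3: register job_G */17 -> active={job_A:*/11, job_G:*/17}
Op 4: unregister job_A -> active={job_G:*/17}
Op 5: register job_C */11 -> active={job_C:*/11, job_G:*/17}
Op 6: register job_D */14 -> active={job_C:*/11, job_D:*/14, job_G:*/17}
Op 7: register job_G */10 -> active={job_C:*/11, job_D:*/14, job_G:*/10}
Op 8: register job_G */2 -> active={job_C:*/11, job_D:*/14, job_G:*/2}
Op 9: register job_E */2 -> active={job_C:*/11, job_D:*/14, job_E:*/2, job_G:*/2}
  job_C: interval 11, next fire after T=46 is 55
  job_D: interval 14, next fire after T=46 is 56
  job_E: interval 2, next fire after T=46 is 48
  job_G: interval 2, next fire after T=46 is 48
Earliest fire time = 48 (job job_E)

Answer: 48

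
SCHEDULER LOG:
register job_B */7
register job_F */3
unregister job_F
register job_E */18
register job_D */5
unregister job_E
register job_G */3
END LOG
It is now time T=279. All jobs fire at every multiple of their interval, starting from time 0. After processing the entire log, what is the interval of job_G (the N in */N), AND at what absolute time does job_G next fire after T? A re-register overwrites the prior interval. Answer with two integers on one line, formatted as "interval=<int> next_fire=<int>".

Op 1: register job_B */7 -> active={job_B:*/7}
Op 2: register job_F */3 -> active={job_B:*/7, job_F:*/3}
Op 3: unregister job_F -> active={job_B:*/7}
Op 4: register job_E */18 -> active={job_B:*/7, job_E:*/18}
Op 5: register job_D */5 -> active={job_B:*/7, job_D:*/5, job_E:*/18}
Op 6: unregister job_E -> active={job_B:*/7, job_D:*/5}
Op 7: register job_G */3 -> active={job_B:*/7, job_D:*/5, job_G:*/3}
Final interval of job_G = 3
Next fire of job_G after T=279: (279//3+1)*3 = 282

Answer: interval=3 next_fire=282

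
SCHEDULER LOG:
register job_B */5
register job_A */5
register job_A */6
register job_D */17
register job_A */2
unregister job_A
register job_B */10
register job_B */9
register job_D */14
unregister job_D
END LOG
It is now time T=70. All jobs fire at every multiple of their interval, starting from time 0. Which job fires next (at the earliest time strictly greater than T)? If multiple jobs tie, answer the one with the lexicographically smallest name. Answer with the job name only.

Op 1: register job_B */5 -> active={job_B:*/5}
Op 2: register job_A */5 -> active={job_A:*/5, job_B:*/5}
Op 3: register job_A */6 -> active={job_A:*/6, job_B:*/5}
Op 4: register job_D */17 -> active={job_A:*/6, job_B:*/5, job_D:*/17}
Op 5: register job_A */2 -> active={job_A:*/2, job_B:*/5, job_D:*/17}
Op 6: unregister job_A -> active={job_B:*/5, job_D:*/17}
Op 7: register job_B */10 -> active={job_B:*/10, job_D:*/17}
Op 8: register job_B */9 -> active={job_B:*/9, job_D:*/17}
Op 9: register job_D */14 -> active={job_B:*/9, job_D:*/14}
Op 10: unregister job_D -> active={job_B:*/9}
  job_B: interval 9, next fire after T=70 is 72
Earliest = 72, winner (lex tiebreak) = job_B

Answer: job_B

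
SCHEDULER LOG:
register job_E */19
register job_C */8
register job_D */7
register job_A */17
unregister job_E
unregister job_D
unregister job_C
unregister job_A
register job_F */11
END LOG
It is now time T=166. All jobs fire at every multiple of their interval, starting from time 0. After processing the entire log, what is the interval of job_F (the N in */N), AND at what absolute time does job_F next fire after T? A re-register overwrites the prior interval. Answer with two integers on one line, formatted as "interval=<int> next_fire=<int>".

Op 1: register job_E */19 -> active={job_E:*/19}
Op 2: register job_C */8 -> active={job_C:*/8, job_E:*/19}
Op 3: register job_D */7 -> active={job_C:*/8, job_D:*/7, job_E:*/19}
Op 4: register job_A */17 -> active={job_A:*/17, job_C:*/8, job_D:*/7, job_E:*/19}
Op 5: unregister job_E -> active={job_A:*/17, job_C:*/8, job_D:*/7}
Op 6: unregister job_D -> active={job_A:*/17, job_C:*/8}
Op 7: unregister job_C -> active={job_A:*/17}
Op 8: unregister job_A -> active={}
Op 9: register job_F */11 -> active={job_F:*/11}
Final interval of job_F = 11
Next fire of job_F after T=166: (166//11+1)*11 = 176

Answer: interval=11 next_fire=176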